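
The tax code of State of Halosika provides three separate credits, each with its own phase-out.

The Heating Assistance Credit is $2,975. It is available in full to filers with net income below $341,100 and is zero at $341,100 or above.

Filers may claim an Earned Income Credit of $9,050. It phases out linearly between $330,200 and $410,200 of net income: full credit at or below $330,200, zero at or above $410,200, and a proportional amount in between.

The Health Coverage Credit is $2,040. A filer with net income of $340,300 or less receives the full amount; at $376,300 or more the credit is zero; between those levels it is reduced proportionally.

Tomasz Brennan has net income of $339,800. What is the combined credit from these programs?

$12,979

Heating Assistance Credit: $339,800 is below the $341,100 cutoff, so the full $2,975 applies.
Earned Income Credit: $339,800 is $9,600 into a $80,000 phase-out range, leaving 70,400/80,000 of the credit: $9,050 × 70,400/80,000 = $7,964.
Health Coverage Credit: $339,800 is at or below the $340,300 threshold, so the full $2,040 applies.
Total: $2,975 + $7,964 + $2,040 = $12,979.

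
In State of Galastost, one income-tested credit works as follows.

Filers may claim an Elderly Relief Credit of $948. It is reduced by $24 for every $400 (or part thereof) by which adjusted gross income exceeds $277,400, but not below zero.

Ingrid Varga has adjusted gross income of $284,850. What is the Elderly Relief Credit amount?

Elderly Relief Credit: income exceeds $277,400 by $7,450, which is 19 full-or-partial $400 increments; reduction = 19 × $24 = $456, leaving $492.

$492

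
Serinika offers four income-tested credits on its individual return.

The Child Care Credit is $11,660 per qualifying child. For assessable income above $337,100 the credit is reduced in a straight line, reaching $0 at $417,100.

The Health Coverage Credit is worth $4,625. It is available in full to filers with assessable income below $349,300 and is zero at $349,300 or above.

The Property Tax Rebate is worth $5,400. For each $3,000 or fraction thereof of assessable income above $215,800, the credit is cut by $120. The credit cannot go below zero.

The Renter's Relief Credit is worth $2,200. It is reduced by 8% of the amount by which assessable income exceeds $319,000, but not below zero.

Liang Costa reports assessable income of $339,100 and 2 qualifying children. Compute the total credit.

Child Care Credit: base = 2 × $11,660 = $23,320. $339,100 is $2,000 into a $80,000 phase-out range, leaving 78,000/80,000 of the credit: $23,320 × 78,000/80,000 = $22,737.
Health Coverage Credit: $339,100 is below the $349,300 cutoff, so the full $4,625 applies.
Property Tax Rebate: income exceeds $215,800 by $123,300, which is 42 full-or-partial $3,000 increments; reduction = 42 × $120 = $5,040, leaving $360.
Renter's Relief Credit: 8% of the $20,100 excess over $319,000 is $1,608; credit = $2,200 − $1,608 = $592.
Total: $22,737 + $4,625 + $360 + $592 = $28,314.

$28,314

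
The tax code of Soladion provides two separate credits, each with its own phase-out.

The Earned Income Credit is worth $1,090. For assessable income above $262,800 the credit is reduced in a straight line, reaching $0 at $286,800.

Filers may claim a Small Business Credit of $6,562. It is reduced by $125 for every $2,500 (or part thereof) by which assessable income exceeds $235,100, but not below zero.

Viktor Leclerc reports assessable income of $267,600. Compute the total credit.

$5,809

Earned Income Credit: $267,600 is $4,800 into a $24,000 phase-out range, leaving 19,200/24,000 of the credit: $1,090 × 19,200/24,000 = $872.
Small Business Credit: income exceeds $235,100 by $32,500, which is 13 full-or-partial $2,500 increments; reduction = 13 × $125 = $1,625, leaving $4,937.
Total: $872 + $4,937 = $5,809.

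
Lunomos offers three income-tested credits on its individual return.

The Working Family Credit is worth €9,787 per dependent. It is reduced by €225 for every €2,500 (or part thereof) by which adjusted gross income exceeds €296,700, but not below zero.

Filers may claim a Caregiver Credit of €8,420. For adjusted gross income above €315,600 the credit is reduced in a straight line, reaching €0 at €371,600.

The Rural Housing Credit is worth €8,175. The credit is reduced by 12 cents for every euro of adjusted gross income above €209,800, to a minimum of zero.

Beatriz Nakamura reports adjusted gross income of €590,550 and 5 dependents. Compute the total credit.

€22,385

Working Family Credit: base = 5 × €9,787 = €48,935. income exceeds €296,700 by €293,850, which is 118 full-or-partial €2,500 increments; reduction = 118 × €225 = €26,550, leaving €22,385.
Caregiver Credit: €590,550 is at or above €371,600, so the credit is €0.
Rural Housing Credit: 12% of the €380,750 excess over €209,800 is €45,690 ≥ base, so the credit is €0.
Total: €22,385 + €0 + €0 = €22,385.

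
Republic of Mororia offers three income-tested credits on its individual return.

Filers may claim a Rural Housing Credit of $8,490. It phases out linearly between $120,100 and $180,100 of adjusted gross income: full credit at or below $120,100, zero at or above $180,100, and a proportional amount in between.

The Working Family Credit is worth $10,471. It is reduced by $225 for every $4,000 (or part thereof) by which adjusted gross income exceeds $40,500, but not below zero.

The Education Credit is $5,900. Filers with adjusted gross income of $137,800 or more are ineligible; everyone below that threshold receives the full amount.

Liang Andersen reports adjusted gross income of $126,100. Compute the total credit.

Rural Housing Credit: $126,100 is $6,000 into a $60,000 phase-out range, leaving 54,000/60,000 of the credit: $8,490 × 54,000/60,000 = $7,641.
Working Family Credit: income exceeds $40,500 by $85,600, which is 22 full-or-partial $4,000 increments; reduction = 22 × $225 = $4,950, leaving $5,521.
Education Credit: $126,100 is below the $137,800 cutoff, so the full $5,900 applies.
Total: $7,641 + $5,521 + $5,900 = $19,062.

$19,062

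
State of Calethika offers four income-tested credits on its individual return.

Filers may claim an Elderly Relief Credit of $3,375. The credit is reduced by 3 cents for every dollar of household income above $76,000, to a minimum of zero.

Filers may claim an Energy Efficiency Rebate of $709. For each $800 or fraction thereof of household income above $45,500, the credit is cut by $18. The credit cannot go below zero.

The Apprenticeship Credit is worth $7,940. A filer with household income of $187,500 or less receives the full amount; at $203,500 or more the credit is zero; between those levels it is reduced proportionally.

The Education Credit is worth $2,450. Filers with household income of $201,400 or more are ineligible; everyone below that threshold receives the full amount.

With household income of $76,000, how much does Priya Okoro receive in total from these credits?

$13,772

Elderly Relief Credit: $76,000 is at or below the $76,000 threshold, so the full $3,375 applies.
Energy Efficiency Rebate: income exceeds $45,500 by $30,500, which is 39 full-or-partial $800 increments; reduction = 39 × $18 = $702, leaving $7.
Apprenticeship Credit: $76,000 is at or below the $187,500 threshold, so the full $7,940 applies.
Education Credit: $76,000 is below the $201,400 cutoff, so the full $2,450 applies.
Total: $3,375 + $7 + $7,940 + $2,450 = $13,772.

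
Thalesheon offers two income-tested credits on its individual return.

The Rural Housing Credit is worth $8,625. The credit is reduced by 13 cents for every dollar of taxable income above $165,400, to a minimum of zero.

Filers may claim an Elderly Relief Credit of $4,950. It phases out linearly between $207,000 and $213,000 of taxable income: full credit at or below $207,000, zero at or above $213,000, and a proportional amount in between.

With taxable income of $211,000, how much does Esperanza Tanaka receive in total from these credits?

Rural Housing Credit: 13% of the $45,600 excess over $165,400 is $5,928; credit = $8,625 − $5,928 = $2,697.
Elderly Relief Credit: $211,000 is $4,000 into a $6,000 phase-out range, leaving 2,000/6,000 of the credit: $4,950 × 2,000/6,000 = $1,650.
Total: $2,697 + $1,650 = $4,347.

$4,347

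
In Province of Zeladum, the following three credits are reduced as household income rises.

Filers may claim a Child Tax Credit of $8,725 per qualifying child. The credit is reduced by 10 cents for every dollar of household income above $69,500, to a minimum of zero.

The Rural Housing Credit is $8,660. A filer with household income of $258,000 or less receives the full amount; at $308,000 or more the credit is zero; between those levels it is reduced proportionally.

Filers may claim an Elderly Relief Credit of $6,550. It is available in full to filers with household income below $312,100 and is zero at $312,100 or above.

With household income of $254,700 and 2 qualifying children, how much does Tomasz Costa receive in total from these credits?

Child Tax Credit: base = 2 × $8,725 = $17,450. 10% of the $185,200 excess over $69,500 is $18,520 ≥ base, so the credit is $0.
Rural Housing Credit: $254,700 is at or below the $258,000 threshold, so the full $8,660 applies.
Elderly Relief Credit: $254,700 is below the $312,100 cutoff, so the full $6,550 applies.
Total: $0 + $8,660 + $6,550 = $15,210.

$15,210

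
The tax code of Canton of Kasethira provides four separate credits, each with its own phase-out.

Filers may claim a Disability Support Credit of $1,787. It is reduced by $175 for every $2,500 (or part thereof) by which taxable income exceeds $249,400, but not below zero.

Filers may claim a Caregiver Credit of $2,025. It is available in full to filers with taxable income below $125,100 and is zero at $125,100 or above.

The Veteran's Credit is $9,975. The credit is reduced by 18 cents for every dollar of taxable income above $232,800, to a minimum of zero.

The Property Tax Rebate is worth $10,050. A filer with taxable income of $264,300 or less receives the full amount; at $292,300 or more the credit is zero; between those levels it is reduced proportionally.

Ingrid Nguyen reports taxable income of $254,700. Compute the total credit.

Disability Support Credit: income exceeds $249,400 by $5,300, which is 3 full-or-partial $2,500 increments; reduction = 3 × $175 = $525, leaving $1,262.
Caregiver Credit: $254,700 meets or exceeds the $125,100 cutoff, so the credit is $0.
Veteran's Credit: 18% of the $21,900 excess over $232,800 is $3,942; credit = $9,975 − $3,942 = $6,033.
Property Tax Rebate: $254,700 is at or below the $264,300 threshold, so the full $10,050 applies.
Total: $1,262 + $0 + $6,033 + $10,050 = $17,345.

$17,345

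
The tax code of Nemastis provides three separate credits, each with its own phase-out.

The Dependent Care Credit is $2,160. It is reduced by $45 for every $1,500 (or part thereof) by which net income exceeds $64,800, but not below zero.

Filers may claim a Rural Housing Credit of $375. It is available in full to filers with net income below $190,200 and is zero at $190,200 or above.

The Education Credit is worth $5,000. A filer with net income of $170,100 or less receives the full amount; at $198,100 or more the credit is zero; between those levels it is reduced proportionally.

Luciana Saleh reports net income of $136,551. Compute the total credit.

Dependent Care Credit: income exceeds $64,800 by $71,751 → 48 increments × $45 = $2,160 ≥ base, so the credit is $0.
Rural Housing Credit: $136,551 is below the $190,200 cutoff, so the full $375 applies.
Education Credit: $136,551 is at or below the $170,100 threshold, so the full $5,000 applies.
Total: $0 + $375 + $5,000 = $5,375.

$5,375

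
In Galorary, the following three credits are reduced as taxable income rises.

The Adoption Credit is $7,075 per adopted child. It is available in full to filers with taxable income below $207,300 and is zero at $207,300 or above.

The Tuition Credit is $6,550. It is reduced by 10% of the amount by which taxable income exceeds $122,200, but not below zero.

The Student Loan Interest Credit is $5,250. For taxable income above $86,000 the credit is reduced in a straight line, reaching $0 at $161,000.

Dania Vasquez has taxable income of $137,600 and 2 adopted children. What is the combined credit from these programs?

$20,798

Adoption Credit: base = 2 × $7,075 = $14,150. $137,600 is below the $207,300 cutoff, so the full $14,150 applies.
Tuition Credit: 10% of the $15,400 excess over $122,200 is $1,540; credit = $6,550 − $1,540 = $5,010.
Student Loan Interest Credit: $137,600 is $51,600 into a $75,000 phase-out range, leaving 23,400/75,000 of the credit: $5,250 × 23,400/75,000 = $1,638.
Total: $14,150 + $5,010 + $1,638 = $20,798.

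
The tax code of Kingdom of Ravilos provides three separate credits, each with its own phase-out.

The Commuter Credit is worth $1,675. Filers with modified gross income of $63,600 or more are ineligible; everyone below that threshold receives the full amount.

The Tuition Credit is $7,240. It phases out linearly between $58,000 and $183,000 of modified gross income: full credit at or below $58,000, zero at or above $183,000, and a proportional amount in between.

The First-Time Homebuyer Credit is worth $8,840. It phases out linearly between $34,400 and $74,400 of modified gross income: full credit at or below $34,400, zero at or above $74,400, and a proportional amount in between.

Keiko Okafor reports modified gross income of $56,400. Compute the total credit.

Commuter Credit: $56,400 is below the $63,600 cutoff, so the full $1,675 applies.
Tuition Credit: $56,400 is at or below the $58,000 threshold, so the full $7,240 applies.
First-Time Homebuyer Credit: $56,400 is $22,000 into a $40,000 phase-out range, leaving 18,000/40,000 of the credit: $8,840 × 18,000/40,000 = $3,978.
Total: $1,675 + $7,240 + $3,978 = $12,893.

$12,893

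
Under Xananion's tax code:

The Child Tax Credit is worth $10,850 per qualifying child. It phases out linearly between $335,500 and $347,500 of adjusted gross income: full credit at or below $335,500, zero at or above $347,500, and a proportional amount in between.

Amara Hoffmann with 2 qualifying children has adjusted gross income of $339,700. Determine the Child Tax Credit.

Child Tax Credit: base = 2 × $10,850 = $21,700. $339,700 is $4,200 into a $12,000 phase-out range, leaving 7,800/12,000 of the credit: $21,700 × 7,800/12,000 = $14,105.

$14,105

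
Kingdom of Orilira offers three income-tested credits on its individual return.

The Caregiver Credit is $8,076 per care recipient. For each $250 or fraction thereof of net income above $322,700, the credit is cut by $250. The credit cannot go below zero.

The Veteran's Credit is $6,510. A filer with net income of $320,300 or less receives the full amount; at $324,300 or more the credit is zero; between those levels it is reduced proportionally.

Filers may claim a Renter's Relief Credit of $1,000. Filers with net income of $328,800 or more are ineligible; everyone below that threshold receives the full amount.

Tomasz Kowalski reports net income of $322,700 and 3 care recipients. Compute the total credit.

Caregiver Credit: base = 3 × $8,076 = $24,228. $322,700 is at or below the $322,700 threshold, so the full $24,228 applies.
Veteran's Credit: $322,700 is $2,400 into a $4,000 phase-out range, leaving 1,600/4,000 of the credit: $6,510 × 1,600/4,000 = $2,604.
Renter's Relief Credit: $322,700 is below the $328,800 cutoff, so the full $1,000 applies.
Total: $24,228 + $2,604 + $1,000 = $27,832.

$27,832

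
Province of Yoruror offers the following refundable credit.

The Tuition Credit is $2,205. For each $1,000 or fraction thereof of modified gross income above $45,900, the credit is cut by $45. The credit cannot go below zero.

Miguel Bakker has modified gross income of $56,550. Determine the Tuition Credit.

Tuition Credit: income exceeds $45,900 by $10,650, which is 11 full-or-partial $1,000 increments; reduction = 11 × $45 = $495, leaving $1,710.

$1,710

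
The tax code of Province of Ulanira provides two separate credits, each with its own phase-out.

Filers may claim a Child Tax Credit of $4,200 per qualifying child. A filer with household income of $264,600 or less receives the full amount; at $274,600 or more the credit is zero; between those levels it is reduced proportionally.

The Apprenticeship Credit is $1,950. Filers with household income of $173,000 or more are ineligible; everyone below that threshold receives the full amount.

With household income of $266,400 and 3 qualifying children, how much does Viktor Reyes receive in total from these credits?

$10,332

Child Tax Credit: base = 3 × $4,200 = $12,600. $266,400 is $1,800 into a $10,000 phase-out range, leaving 8,200/10,000 of the credit: $12,600 × 8,200/10,000 = $10,332.
Apprenticeship Credit: $266,400 meets or exceeds the $173,000 cutoff, so the credit is $0.
Total: $10,332 + $0 = $10,332.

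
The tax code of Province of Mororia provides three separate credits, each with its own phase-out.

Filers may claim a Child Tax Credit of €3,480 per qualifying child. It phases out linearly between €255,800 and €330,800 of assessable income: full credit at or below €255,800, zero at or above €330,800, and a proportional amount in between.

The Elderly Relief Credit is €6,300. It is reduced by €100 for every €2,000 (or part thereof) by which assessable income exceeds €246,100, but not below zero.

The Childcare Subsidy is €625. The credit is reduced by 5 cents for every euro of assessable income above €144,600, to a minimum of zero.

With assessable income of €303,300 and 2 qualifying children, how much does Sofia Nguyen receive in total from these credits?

€5,952

Child Tax Credit: base = 2 × €3,480 = €6,960. €303,300 is €47,500 into a €75,000 phase-out range, leaving 27,500/75,000 of the credit: €6,960 × 27,500/75,000 = €2,552.
Elderly Relief Credit: income exceeds €246,100 by €57,200, which is 29 full-or-partial €2,000 increments; reduction = 29 × €100 = €2,900, leaving €3,400.
Childcare Subsidy: 5% of the €158,700 excess over €144,600 is €7,935 ≥ base, so the credit is €0.
Total: €2,552 + €3,400 + €0 = €5,952.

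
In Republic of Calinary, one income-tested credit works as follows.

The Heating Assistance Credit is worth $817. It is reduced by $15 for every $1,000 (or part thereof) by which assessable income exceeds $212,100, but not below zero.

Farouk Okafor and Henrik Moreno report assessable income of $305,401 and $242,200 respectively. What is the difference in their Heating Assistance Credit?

$352

Farouk ($305,401): Heating Assistance Credit: income exceeds $212,100 by $93,301 → 94 increments × $15 = $1,410 ≥ base, so the credit is $0.
Henrik ($242,200): Heating Assistance Credit: income exceeds $212,100 by $30,100, which is 31 full-or-partial $1,000 increments; reduction = 31 × $15 = $465, leaving $352.
Difference: |$0 − $352| = $352.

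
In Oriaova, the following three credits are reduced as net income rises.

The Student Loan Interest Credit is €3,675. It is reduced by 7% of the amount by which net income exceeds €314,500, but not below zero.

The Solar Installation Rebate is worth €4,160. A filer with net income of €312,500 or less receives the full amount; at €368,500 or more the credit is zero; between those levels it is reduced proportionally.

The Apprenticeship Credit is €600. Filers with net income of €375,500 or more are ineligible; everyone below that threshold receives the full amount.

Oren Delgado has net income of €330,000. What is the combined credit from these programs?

€6,050

Student Loan Interest Credit: 7% of the €15,500 excess over €314,500 is €1,085; credit = €3,675 − €1,085 = €2,590.
Solar Installation Rebate: €330,000 is €17,500 into a €56,000 phase-out range, leaving 38,500/56,000 of the credit: €4,160 × 38,500/56,000 = €2,860.
Apprenticeship Credit: €330,000 is below the €375,500 cutoff, so the full €600 applies.
Total: €2,590 + €2,860 + €600 = €6,050.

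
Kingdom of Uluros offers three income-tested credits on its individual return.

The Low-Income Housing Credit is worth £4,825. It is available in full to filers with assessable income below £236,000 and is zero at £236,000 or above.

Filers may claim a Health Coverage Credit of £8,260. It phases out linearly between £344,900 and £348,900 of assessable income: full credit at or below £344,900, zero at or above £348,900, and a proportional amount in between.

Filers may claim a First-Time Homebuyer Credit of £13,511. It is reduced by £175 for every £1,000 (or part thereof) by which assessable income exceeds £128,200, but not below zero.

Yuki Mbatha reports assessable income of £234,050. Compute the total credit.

£13,085

Low-Income Housing Credit: £234,050 is below the £236,000 cutoff, so the full £4,825 applies.
Health Coverage Credit: £234,050 is at or below the £344,900 threshold, so the full £8,260 applies.
First-Time Homebuyer Credit: income exceeds £128,200 by £105,850 → 106 increments × £175 = £18,550 ≥ base, so the credit is £0.
Total: £4,825 + £8,260 + £0 = £13,085.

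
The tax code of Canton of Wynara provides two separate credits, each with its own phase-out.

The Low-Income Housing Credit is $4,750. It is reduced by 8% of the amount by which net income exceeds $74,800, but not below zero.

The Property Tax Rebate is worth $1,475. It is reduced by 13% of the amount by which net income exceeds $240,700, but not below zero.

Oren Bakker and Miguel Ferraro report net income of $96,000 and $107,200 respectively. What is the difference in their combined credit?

Oren ($96,000): Low-Income Housing Credit: 8% of the $21,200 excess over $74,800 is $1,696; credit = $4,750 − $1,696 = $3,054. Property Tax Rebate: $96,000 is at or below the $240,700 threshold, so the full $1,475 applies. total $3,054 + $1,475 = $4,529
Miguel ($107,200): Low-Income Housing Credit: 8% of the $32,400 excess over $74,800 is $2,592; credit = $4,750 − $2,592 = $2,158. Property Tax Rebate: $107,200 is at or below the $240,700 threshold, so the full $1,475 applies. total $2,158 + $1,475 = $3,633
Difference: |$4,529 − $3,633| = $896.

$896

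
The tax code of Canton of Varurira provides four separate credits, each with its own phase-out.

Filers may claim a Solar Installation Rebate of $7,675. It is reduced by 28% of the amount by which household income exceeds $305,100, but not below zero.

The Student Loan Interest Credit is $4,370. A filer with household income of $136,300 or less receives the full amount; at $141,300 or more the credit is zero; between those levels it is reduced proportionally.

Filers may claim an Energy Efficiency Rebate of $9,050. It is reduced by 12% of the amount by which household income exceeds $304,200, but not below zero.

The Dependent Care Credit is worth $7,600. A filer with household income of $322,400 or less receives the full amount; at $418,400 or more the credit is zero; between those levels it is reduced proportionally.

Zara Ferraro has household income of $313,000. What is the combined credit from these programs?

$21,057

Solar Installation Rebate: 28% of the $7,900 excess over $305,100 is $2,212; credit = $7,675 − $2,212 = $5,463.
Student Loan Interest Credit: $313,000 is at or above $141,300, so the credit is $0.
Energy Efficiency Rebate: 12% of the $8,800 excess over $304,200 is $1,056; credit = $9,050 − $1,056 = $7,994.
Dependent Care Credit: $313,000 is at or below the $322,400 threshold, so the full $7,600 applies.
Total: $5,463 + $0 + $7,994 + $7,600 = $21,057.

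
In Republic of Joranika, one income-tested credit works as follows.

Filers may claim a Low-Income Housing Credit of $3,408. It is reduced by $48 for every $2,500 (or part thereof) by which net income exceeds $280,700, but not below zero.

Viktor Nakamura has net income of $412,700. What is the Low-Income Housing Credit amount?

Low-Income Housing Credit: income exceeds $280,700 by $132,000, which is 53 full-or-partial $2,500 increments; reduction = 53 × $48 = $2,544, leaving $864.

$864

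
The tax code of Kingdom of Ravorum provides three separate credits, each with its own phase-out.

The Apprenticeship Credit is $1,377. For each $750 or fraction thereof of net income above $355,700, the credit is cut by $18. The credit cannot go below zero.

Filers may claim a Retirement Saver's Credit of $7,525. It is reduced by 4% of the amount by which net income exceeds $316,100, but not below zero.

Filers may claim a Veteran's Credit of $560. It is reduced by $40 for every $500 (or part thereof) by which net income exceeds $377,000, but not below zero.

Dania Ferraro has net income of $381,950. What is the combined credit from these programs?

$5,798

Apprenticeship Credit: income exceeds $355,700 by $26,250, which is 35 full-or-partial $750 increments; reduction = 35 × $18 = $630, leaving $747.
Retirement Saver's Credit: 4% of the $65,850 excess over $316,100 is $2,634; credit = $7,525 − $2,634 = $4,891.
Veteran's Credit: income exceeds $377,000 by $4,950, which is 10 full-or-partial $500 increments; reduction = 10 × $40 = $400, leaving $160.
Total: $747 + $4,891 + $160 = $5,798.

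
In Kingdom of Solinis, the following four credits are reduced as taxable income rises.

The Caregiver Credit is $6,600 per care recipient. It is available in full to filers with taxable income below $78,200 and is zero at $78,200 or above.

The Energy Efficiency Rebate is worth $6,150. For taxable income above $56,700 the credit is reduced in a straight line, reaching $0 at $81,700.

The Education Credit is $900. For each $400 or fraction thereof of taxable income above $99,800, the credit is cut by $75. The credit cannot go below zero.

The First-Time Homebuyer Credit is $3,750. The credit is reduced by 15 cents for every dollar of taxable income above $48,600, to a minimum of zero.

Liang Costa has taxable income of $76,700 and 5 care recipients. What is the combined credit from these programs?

Caregiver Credit: base = 5 × $6,600 = $33,000. $76,700 is below the $78,200 cutoff, so the full $33,000 applies.
Energy Efficiency Rebate: $76,700 is $20,000 into a $25,000 phase-out range, leaving 5,000/25,000 of the credit: $6,150 × 5,000/25,000 = $1,230.
Education Credit: $76,700 is at or below the $99,800 threshold, so the full $900 applies.
First-Time Homebuyer Credit: 15% of the $28,100 excess over $48,600 is $4,215 ≥ base, so the credit is $0.
Total: $33,000 + $1,230 + $900 + $0 = $35,130.

$35,130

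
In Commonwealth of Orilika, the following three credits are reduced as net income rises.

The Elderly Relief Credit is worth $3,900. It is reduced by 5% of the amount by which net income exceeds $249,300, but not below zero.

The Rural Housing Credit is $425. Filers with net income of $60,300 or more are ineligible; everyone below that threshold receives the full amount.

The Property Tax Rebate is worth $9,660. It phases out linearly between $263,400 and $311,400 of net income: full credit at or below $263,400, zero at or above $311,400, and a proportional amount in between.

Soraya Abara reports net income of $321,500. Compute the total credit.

Elderly Relief Credit: 5% of the $72,200 excess over $249,300 is $3,610; credit = $3,900 − $3,610 = $290.
Rural Housing Credit: $321,500 meets or exceeds the $60,300 cutoff, so the credit is $0.
Property Tax Rebate: $321,500 is at or above $311,400, so the credit is $0.
Total: $290 + $0 + $0 = $290.

$290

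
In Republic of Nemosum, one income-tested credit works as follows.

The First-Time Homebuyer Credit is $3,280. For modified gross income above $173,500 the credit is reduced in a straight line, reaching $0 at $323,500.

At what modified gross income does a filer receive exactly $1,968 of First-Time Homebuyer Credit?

$233,500

$1,968 is 1,968/3,280 of the full $3,280, so 1,312/3,280 of the $150,000 range has been used: income = $173,500 + $150,000 × 1,312/3,280 = $233,500.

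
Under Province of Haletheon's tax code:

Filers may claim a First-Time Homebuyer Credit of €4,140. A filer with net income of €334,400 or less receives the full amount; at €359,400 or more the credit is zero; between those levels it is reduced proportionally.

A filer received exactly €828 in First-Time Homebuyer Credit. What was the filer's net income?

€354,400

€828 is 828/4,140 of the full €4,140, so 3,312/4,140 of the €25,000 range has been used: income = €334,400 + €25,000 × 3,312/4,140 = €354,400.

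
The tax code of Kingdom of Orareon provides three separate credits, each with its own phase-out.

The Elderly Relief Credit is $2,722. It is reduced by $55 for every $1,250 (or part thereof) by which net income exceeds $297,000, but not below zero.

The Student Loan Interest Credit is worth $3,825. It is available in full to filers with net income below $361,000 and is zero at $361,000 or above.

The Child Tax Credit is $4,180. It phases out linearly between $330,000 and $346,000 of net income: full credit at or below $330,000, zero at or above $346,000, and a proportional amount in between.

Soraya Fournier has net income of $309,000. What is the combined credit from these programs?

Elderly Relief Credit: income exceeds $297,000 by $12,000, which is 10 full-or-partial $1,250 increments; reduction = 10 × $55 = $550, leaving $2,172.
Student Loan Interest Credit: $309,000 is below the $361,000 cutoff, so the full $3,825 applies.
Child Tax Credit: $309,000 is at or below the $330,000 threshold, so the full $4,180 applies.
Total: $2,172 + $3,825 + $4,180 = $10,177.

$10,177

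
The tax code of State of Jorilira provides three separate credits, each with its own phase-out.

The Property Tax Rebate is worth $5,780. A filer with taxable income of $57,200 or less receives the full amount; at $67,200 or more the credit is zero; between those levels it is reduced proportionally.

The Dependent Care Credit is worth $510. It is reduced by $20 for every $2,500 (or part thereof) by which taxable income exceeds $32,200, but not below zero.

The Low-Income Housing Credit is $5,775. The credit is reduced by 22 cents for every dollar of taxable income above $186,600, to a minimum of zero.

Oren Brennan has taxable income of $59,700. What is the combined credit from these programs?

Property Tax Rebate: $59,700 is $2,500 into a $10,000 phase-out range, leaving 7,500/10,000 of the credit: $5,780 × 7,500/10,000 = $4,335.
Dependent Care Credit: income exceeds $32,200 by $27,500, which is 11 full-or-partial $2,500 increments; reduction = 11 × $20 = $220, leaving $290.
Low-Income Housing Credit: $59,700 is at or below the $186,600 threshold, so the full $5,775 applies.
Total: $4,335 + $290 + $5,775 = $10,400.

$10,400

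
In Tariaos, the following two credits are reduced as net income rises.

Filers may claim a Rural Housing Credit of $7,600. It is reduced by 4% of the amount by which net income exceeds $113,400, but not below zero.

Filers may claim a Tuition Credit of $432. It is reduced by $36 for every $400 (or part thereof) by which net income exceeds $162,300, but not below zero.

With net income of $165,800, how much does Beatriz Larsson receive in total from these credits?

Rural Housing Credit: 4% of the $52,400 excess over $113,400 is $2,096; credit = $7,600 − $2,096 = $5,504.
Tuition Credit: income exceeds $162,300 by $3,500, which is 9 full-or-partial $400 increments; reduction = 9 × $36 = $324, leaving $108.
Total: $5,504 + $108 = $5,612.

$5,612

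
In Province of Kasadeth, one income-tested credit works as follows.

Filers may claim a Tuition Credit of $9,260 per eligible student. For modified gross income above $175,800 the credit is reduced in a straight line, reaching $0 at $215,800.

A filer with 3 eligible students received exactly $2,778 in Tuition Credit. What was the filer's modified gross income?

$211,800

Full credit = 3 × $9,260 = $27,780.
$2,778 is 2,778/27,780 of the full $27,780, so 25,002/27,780 of the $40,000 range has been used: income = $175,800 + $40,000 × 25,002/27,780 = $211,800.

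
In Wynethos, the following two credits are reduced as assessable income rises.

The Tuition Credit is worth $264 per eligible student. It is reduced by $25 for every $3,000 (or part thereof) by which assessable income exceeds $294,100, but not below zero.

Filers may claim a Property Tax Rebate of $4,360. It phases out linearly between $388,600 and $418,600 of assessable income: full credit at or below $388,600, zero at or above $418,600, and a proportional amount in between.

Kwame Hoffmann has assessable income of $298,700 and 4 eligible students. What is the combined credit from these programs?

Tuition Credit: base = 4 × $264 = $1,056. income exceeds $294,100 by $4,600, which is 2 full-or-partial $3,000 increments; reduction = 2 × $25 = $50, leaving $1,006.
Property Tax Rebate: $298,700 is at or below the $388,600 threshold, so the full $4,360 applies.
Total: $1,006 + $4,360 = $5,366.

$5,366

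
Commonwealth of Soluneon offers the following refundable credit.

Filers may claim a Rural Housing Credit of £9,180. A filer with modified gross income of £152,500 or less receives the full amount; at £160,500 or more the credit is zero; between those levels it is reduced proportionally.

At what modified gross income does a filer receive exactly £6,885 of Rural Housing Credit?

£154,500

£6,885 is 6,885/9,180 of the full £9,180, so 2,295/9,180 of the £8,000 range has been used: income = £152,500 + £8,000 × 2,295/9,180 = £154,500.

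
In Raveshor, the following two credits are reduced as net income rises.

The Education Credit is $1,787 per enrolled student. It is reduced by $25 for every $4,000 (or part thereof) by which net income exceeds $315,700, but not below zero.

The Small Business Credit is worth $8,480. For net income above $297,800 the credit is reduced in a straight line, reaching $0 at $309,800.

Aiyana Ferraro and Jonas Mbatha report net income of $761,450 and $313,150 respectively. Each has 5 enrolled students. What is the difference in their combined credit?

Aiyana ($761,450): Education Credit: base = 5 × $1,787 = $8,935. income exceeds $315,700 by $445,750, which is 112 full-or-partial $4,000 increments; reduction = 112 × $25 = $2,800, leaving $6,135. Small Business Credit: $761,450 is at or above $309,800, so the credit is $0. total $6,135 + $0 = $6,135
Jonas ($313,150): Education Credit: base = 5 × $1,787 = $8,935. $313,150 is at or below the $315,700 threshold, so the full $8,935 applies. Small Business Credit: $313,150 is at or above $309,800, so the credit is $0. total $8,935 + $0 = $8,935
Difference: |$6,135 − $8,935| = $2,800.

$2,800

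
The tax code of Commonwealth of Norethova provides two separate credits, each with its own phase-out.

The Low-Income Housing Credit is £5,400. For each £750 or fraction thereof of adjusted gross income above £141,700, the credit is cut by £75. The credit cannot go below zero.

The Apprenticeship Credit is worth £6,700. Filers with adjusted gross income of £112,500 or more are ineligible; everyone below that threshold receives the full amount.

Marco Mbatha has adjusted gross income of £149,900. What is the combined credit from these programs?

Low-Income Housing Credit: income exceeds £141,700 by £8,200, which is 11 full-or-partial £750 increments; reduction = 11 × £75 = £825, leaving £4,575.
Apprenticeship Credit: £149,900 meets or exceeds the £112,500 cutoff, so the credit is £0.
Total: £4,575 + £0 = £4,575.

£4,575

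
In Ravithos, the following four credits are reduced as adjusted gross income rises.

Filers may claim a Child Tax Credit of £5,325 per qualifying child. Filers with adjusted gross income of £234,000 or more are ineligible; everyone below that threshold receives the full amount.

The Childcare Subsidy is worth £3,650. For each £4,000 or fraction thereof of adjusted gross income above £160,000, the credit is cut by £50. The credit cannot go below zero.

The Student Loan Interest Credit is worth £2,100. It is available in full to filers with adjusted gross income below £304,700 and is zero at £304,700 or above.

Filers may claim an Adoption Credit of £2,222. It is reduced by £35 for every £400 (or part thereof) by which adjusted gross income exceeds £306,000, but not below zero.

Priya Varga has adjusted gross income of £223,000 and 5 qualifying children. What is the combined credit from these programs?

£33,797

Child Tax Credit: base = 5 × £5,325 = £26,625. £223,000 is below the £234,000 cutoff, so the full £26,625 applies.
Childcare Subsidy: income exceeds £160,000 by £63,000, which is 16 full-or-partial £4,000 increments; reduction = 16 × £50 = £800, leaving £2,850.
Student Loan Interest Credit: £223,000 is below the £304,700 cutoff, so the full £2,100 applies.
Adoption Credit: £223,000 is at or below the £306,000 threshold, so the full £2,222 applies.
Total: £26,625 + £2,850 + £2,100 + £2,222 = £33,797.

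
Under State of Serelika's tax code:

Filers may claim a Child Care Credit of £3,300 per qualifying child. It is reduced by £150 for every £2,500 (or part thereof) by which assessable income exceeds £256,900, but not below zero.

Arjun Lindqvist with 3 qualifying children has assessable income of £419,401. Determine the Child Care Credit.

£0

Child Care Credit: base = 3 × £3,300 = £9,900. income exceeds £256,900 by £162,501 → 66 increments × £150 = £9,900 ≥ base, so the credit is £0.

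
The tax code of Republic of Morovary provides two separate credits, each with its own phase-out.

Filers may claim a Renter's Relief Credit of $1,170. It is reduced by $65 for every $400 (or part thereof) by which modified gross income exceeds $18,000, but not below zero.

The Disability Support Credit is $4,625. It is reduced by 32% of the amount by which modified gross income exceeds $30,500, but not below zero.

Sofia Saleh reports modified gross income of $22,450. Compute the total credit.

$5,015

Renter's Relief Credit: income exceeds $18,000 by $4,450, which is 12 full-or-partial $400 increments; reduction = 12 × $65 = $780, leaving $390.
Disability Support Credit: $22,450 is at or below the $30,500 threshold, so the full $4,625 applies.
Total: $390 + $4,625 = $5,015.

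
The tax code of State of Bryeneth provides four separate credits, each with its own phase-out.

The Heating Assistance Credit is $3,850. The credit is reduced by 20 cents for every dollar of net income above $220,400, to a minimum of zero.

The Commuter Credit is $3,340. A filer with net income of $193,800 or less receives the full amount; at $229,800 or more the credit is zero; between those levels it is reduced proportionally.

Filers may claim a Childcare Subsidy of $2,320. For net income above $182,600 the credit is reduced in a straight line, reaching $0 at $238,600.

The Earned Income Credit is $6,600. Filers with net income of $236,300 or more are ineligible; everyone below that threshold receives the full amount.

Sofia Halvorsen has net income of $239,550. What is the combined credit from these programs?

Heating Assistance Credit: 20% of the $19,150 excess over $220,400 is $3,830; credit = $3,850 − $3,830 = $20.
Commuter Credit: $239,550 is at or above $229,800, so the credit is $0.
Childcare Subsidy: $239,550 is at or above $238,600, so the credit is $0.
Earned Income Credit: $239,550 meets or exceeds the $236,300 cutoff, so the credit is $0.
Total: $20 + $0 + $0 + $0 = $20.

$20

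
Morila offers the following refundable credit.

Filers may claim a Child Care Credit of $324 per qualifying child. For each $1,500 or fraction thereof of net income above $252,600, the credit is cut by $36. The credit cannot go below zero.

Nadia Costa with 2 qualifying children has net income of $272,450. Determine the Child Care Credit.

Child Care Credit: base = 2 × $324 = $648. income exceeds $252,600 by $19,850, which is 14 full-or-partial $1,500 increments; reduction = 14 × $36 = $504, leaving $144.

$144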